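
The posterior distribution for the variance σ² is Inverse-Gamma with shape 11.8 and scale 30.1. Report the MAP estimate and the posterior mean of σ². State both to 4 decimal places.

σ²_MAP = 2.3516, E[σ²|data] = 2.7870

Mode = β/(α+1) = 30.1/12.8 = 2.3516.
Mean = β/(α−1) = 30.1/10.8 = 2.7870.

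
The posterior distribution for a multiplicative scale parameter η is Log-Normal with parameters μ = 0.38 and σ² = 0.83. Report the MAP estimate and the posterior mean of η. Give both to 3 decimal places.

MAP estimate = 0.638, posterior mean = 2.214

Mode = exp(μ − σ²) = exp(-0.45) = 0.638.
Mean = exp(μ + σ²/2) = exp(0.795) = 2.214.
The posterior is right-skewed, so the mean exceeds the mode.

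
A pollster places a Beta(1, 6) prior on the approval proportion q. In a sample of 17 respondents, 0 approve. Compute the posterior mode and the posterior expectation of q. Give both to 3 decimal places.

MAP = 0.000, posterior mean = 0.042

Posterior: Beta(1+0, 6+17) = Beta(1, 23).
Since α = 1 ≤ 1 and β > 1, the Beta density is monotone decreasing on [0,1]; the mode is at 0.
Mean = 1/(1+23) = 0.042.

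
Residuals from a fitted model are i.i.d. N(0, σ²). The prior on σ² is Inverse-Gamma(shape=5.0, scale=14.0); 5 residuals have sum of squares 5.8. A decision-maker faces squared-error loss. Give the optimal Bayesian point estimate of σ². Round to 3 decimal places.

Posterior: Inverse-Gamma(shape = 5.0+5/2 = 7.5, scale = 14.0+5.8/2 = 16.9).
Mode = β/(α+1) = 16.9/8.5 = 1.988.
Mean = β/(α−1) = 16.9/6.5 = 2.600.
Squared-error loss ⇒ the optimal estimator is the posterior mean.

2.600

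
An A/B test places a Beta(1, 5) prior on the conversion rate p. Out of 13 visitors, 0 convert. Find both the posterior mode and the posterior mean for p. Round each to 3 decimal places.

Posterior: Beta(1+0, 5+13) = Beta(1, 18).
Since α = 1 ≤ 1 and β > 1, the Beta density is monotone decreasing on [0,1]; the mode is at 0.
Mean = 1/(1+18) = 0.053.
The posterior is right-skewed, so the mean exceeds the mode.

MAP: 0.000. Posterior mean: 0.053.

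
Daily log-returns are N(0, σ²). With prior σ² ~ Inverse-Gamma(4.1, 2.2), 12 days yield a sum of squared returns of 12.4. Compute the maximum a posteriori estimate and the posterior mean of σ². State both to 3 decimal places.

Posterior: Inverse-Gamma(shape = 4.1+12/2 = 10.1, scale = 2.2+12.4/2 = 8.4).
Mode = β/(α+1) = 8.4/11.1 = 0.757.
Mean = β/(α−1) = 8.4/9.1 = 0.923.

MAP = 0.757; posterior mean = 0.923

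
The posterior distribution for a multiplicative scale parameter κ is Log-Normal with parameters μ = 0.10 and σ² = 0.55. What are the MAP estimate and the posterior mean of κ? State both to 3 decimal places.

Mode = exp(μ − σ²) = exp(-0.45) = 0.638.
Mean = exp(μ + σ²/2) = exp(0.375) = 1.455.
The posterior is right-skewed, so the mean exceeds the mode.

MAP = 0.638; posterior mean = 1.455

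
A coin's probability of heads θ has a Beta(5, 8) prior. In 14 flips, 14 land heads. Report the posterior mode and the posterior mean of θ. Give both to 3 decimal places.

Posterior: Beta(5+14, 8+0) = Beta(19, 8).
Mode = (19−1)/(19+8−2) = 18/25 = 0.720.
Mean = 19/(19+8) = 19/27 = 0.704.

MAP: 0.720. Posterior mean: 0.704.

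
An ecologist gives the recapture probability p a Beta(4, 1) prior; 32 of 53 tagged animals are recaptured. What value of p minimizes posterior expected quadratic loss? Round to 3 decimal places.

Posterior: Beta(4+32, 1+21) = Beta(36, 22).
Mode = (36−1)/(36+22−2) = 35/56 = 0.625.
Mean = 36/(36+22) = 36/58 = 0.621.
Quadratic loss ⇒ the optimal estimator is the posterior mean.

0.621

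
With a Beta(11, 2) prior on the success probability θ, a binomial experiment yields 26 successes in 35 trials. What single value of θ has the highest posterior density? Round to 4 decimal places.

Posterior: Beta(11+26, 2+9) = Beta(37, 11).
Mode = (37−1)/(37+11−2) = 36/46 = 0.7826.
Mean = 37/(37+11) = 37/48 = 0.7708.
This is the posterior mode — the MAP estimate.

0.7826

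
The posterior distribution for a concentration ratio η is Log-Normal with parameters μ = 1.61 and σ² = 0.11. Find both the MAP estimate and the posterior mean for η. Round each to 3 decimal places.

Mode = exp(μ − σ²) = exp(1.50) = 4.482.
Mean = exp(μ + σ²/2) = exp(1.665) = 5.286.
The mean is pulled above the mode by the posterior's right skew.

η_MAP = 4.482, E[η|data] = 5.286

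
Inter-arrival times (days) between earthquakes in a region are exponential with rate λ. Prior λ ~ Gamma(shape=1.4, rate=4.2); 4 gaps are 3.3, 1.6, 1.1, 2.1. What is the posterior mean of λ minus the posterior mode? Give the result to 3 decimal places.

0.081

Σ times = 8.1. Posterior: Gamma(shape = 1.4+4 = 5.4, rate = 4.2+8.1 = 12.3).
Mode = (α−1)/β = 4.4/12.3 = 0.358.
Mean = α/β = 5.4/12.3 = 0.439.
Difference = 0.439 − 0.358 = 0.081.
Right-skewed posterior ⇒ mode < mean.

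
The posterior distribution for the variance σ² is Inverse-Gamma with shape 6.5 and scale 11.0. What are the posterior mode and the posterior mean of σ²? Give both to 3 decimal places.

Mode = β/(α+1) = 11.0/7.5 = 1.467.
Mean = β/(α−1) = 11.0/5.5 = 2.000.

σ²_MAP = 1.467, E[σ²|data] = 2.000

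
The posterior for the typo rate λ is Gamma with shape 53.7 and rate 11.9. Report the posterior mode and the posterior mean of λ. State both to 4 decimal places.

MAP = 4.4286, posterior mean = 4.5126

Mode = (α−1)/β = 52.7/11.9 = 4.4286.
Mean = α/β = 53.7/11.9 = 4.5126.
The mean is pulled above the mode by the posterior's right skew.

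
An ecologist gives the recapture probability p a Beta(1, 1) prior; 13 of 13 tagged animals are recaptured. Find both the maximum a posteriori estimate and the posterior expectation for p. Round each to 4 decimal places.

maximum a posteriori estimate = 1.0000, posterior expectation = 0.9333

Posterior: Beta(1+13, 1+0) = Beta(14, 1).
Since β = 1 ≤ 1 and α > 1, the Beta density is monotone increasing on [0,1]; the mode is at 1.
Mean = 14/(14+1) = 0.9333.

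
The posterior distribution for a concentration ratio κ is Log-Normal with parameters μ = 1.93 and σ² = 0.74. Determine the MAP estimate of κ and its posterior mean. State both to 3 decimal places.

Mode = exp(μ − σ²) = exp(1.19) = 3.287.
Mean = exp(μ + σ²/2) = exp(2.300) = 9.974.
The mean is pulled above the mode by the posterior's right skew.

κ_MAP = 3.287, E[κ|data] = 9.974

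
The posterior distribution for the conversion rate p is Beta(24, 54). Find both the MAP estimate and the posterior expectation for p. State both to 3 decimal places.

Mode = (24−1)/(24+54−2) = 23/76 = 0.303.
Mean = 24/(24+54) = 24/78 = 0.308.

MAP estimate = 0.303, posterior expectation = 0.308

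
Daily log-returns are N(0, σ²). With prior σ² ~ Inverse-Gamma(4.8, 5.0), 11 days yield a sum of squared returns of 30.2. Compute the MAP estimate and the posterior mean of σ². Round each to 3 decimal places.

Posterior: Inverse-Gamma(shape = 4.8+11/2 = 10.3, scale = 5.0+30.2/2 = 20.1).
Mode = β/(α+1) = 20.1/11.3 = 1.779.
Mean = β/(α−1) = 20.1/9.3 = 2.161.

σ²_MAP = 1.779, E[σ²|data] = 2.161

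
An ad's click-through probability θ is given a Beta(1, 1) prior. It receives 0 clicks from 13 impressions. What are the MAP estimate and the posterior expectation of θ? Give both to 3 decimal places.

MAP = 0.000; posterior mean = 0.067

Posterior: Beta(1+0, 1+13) = Beta(1, 14).
Since α = 1 ≤ 1 and β > 1, the Beta density is monotone decreasing on [0,1]; the mode is at 0.
Mean = 1/(1+14) = 0.067.
The posterior is right-skewed, so the mean exceeds the mode.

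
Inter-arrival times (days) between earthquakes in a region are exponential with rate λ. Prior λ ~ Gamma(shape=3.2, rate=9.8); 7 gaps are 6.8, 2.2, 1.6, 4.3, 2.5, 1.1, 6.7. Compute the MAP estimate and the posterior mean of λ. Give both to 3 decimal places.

Σ times = 25.2. Posterior: Gamma(shape = 3.2+7 = 10.2, rate = 9.8+25.2 = 35.0).
Mode = (α−1)/β = 9.2/35.0 = 0.263.
Mean = α/β = 10.2/35.0 = 0.291.

λ_MAP = 0.263, E[λ|data] = 0.291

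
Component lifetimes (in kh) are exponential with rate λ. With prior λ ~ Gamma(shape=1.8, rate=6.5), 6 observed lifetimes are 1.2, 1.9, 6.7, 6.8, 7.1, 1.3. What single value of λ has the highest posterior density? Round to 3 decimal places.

Σ times = 25.0. Posterior: Gamma(shape = 1.8+6 = 7.8, rate = 6.5+25.0 = 31.5).
Mode = (α−1)/β = 6.8/31.5 = 0.216.
Mean = α/β = 7.8/31.5 = 0.248.
This is the posterior mode — the MAP estimate.

0.216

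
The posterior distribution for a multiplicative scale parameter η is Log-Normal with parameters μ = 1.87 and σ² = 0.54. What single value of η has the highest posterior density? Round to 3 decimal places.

Mode = exp(μ − σ²) = exp(1.33) = 3.781.
Mean = exp(μ + σ²/2) = exp(2.140) = 8.499.
This is the posterior mode — the MAP estimate.

3.781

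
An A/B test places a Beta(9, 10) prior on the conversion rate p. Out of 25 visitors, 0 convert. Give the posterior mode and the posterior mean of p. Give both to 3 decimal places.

MAP = 0.190; posterior mean = 0.205

Posterior: Beta(9+0, 10+25) = Beta(9, 35).
Mode = (9−1)/(9+35−2) = 8/42 = 0.190.
Mean = 9/(9+35) = 9/44 = 0.205.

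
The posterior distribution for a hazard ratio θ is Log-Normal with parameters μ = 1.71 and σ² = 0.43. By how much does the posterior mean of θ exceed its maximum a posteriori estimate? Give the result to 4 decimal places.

3.2585

Mode = exp(μ − σ²) = exp(1.28) = 3.5966.
Mean = exp(μ + σ²/2) = exp(1.925) = 6.8551.
Difference = 6.8551 − 3.5966 = 3.2585.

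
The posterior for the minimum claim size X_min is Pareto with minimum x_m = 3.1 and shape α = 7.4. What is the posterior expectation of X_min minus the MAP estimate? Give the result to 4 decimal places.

0.4844

The Pareto density is strictly decreasing on [x_m, ∞), so the mode is x_m = 3.1000.
Mean = α·x_m/(α−1) = 7.4·3.1/6.4 = 3.5844.
Difference = 3.5844 − 3.1000 = 0.4844.
Right-skewed posterior ⇒ mode < mean.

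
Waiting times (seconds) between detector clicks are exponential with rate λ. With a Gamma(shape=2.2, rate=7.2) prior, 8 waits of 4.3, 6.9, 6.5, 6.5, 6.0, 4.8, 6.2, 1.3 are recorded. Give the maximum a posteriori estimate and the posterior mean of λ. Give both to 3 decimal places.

Σ times = 42.5. Posterior: Gamma(shape = 2.2+8 = 10.2, rate = 7.2+42.5 = 49.7).
Mode = (α−1)/β = 9.2/49.7 = 0.185.
Mean = α/β = 10.2/49.7 = 0.205.
Right-skewed posterior ⇒ mode < mean.

maximum a posteriori estimate = 0.185, posterior mean = 0.205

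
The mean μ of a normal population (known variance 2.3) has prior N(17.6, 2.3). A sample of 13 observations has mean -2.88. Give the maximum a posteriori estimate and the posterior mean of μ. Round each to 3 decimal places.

Posterior for μ is Normal. Precision-weighted mean: (1/2.3·17.6 + 13/2.3·-2.88) / (1/2.3 + 13/2.3) = -1.417.
A Normal posterior is symmetric, so mode = mean.

MAP: -1.417. Posterior mean: -1.417.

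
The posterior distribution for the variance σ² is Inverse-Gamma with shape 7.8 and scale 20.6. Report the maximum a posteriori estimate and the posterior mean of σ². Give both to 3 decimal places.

σ²_MAP = 2.341, E[σ²|data] = 3.029

Mode = β/(α+1) = 20.6/8.8 = 2.341.
Mean = β/(α−1) = 20.6/6.8 = 3.029.
The mean is pulled above the mode by the posterior's right skew.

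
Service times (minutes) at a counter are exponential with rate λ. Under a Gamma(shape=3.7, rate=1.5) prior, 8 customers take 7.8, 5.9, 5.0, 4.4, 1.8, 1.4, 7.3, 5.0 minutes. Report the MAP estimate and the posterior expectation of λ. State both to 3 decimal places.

Σ times = 38.6. Posterior: Gamma(shape = 3.7+8 = 11.7, rate = 1.5+38.6 = 40.1).
Mode = (α−1)/β = 10.7/40.1 = 0.267.
Mean = α/β = 11.7/40.1 = 0.292.

MAP estimate = 0.267, posterior expectation = 0.292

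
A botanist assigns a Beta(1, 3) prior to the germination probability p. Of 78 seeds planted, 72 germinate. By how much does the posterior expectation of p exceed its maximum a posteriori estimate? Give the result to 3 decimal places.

Posterior: Beta(1+72, 3+6) = Beta(73, 9).
Mode = (73−1)/(73+9−2) = 72/80 = 0.900.
Mean = 73/(73+9) = 73/82 = 0.890.
Difference = 0.890 − 0.900 = -0.010.

-0.010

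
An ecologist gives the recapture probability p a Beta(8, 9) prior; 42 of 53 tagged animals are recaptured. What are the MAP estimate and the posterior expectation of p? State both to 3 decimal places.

MAP = 0.721; posterior mean = 0.714

Posterior: Beta(8+42, 9+11) = Beta(50, 20).
Mode = (50−1)/(50+20−2) = 49/68 = 0.721.
Mean = 50/(50+20) = 50/70 = 0.714.
The posterior is left-skewed, so the mode exceeds the mean.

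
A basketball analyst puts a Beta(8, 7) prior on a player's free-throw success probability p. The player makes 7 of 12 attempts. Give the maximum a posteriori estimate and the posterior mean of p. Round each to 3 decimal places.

Posterior: Beta(8+7, 7+5) = Beta(15, 12).
Mode = (15−1)/(15+12−2) = 14/25 = 0.560.
Mean = 15/(15+12) = 15/27 = 0.556.
The mean is pulled below the mode by the posterior's left skew.

MAP: 0.560. Posterior mean: 0.556.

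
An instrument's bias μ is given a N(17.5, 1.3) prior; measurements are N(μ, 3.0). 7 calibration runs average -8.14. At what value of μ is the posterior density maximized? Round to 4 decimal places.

-1.7830

Posterior for μ is Normal. Precision-weighted mean: (1/1.3·17.5 + 7/3.0·-8.14) / (1/1.3 + 7/3.0) = -1.7830.
A Normal posterior is symmetric, so mode = mean.
This is the posterior mode — the MAP estimate.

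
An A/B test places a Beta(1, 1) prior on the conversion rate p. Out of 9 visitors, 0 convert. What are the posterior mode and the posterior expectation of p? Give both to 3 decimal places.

Posterior: Beta(1+0, 1+9) = Beta(1, 10).
Since α = 1 ≤ 1 and β > 1, the Beta density is monotone decreasing on [0,1]; the mode is at 0.
Mean = 1/(1+10) = 0.091.

MAP = 0.000; posterior mean = 0.091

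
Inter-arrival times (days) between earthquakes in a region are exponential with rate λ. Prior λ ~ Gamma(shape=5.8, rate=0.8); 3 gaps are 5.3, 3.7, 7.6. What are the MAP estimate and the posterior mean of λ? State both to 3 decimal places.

Σ times = 16.6. Posterior: Gamma(shape = 5.8+3 = 8.8, rate = 0.8+16.6 = 17.4).
Mode = (α−1)/β = 7.8/17.4 = 0.448.
Mean = α/β = 8.8/17.4 = 0.506.

MAP: 0.448. Posterior mean: 0.506.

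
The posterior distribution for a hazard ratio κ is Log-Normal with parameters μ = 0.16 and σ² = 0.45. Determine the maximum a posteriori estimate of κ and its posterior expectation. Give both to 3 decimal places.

Mode = exp(μ − σ²) = exp(-0.29) = 0.748.
Mean = exp(μ + σ²/2) = exp(0.385) = 1.470.

κ_MAP = 0.748, E[κ|data] = 1.470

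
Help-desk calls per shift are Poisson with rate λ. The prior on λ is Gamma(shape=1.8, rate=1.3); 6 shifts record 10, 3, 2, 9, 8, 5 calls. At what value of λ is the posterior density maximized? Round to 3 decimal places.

Σ counts = 37. Posterior: Gamma(shape = 1.8+37 = 38.8, rate = 1.3+6 = 7.3).
Mode = (α−1)/β = 37.8/7.3 = 5.178.
Mean = α/β = 38.8/7.3 = 5.315.
This is the posterior mode — the MAP estimate.

5.178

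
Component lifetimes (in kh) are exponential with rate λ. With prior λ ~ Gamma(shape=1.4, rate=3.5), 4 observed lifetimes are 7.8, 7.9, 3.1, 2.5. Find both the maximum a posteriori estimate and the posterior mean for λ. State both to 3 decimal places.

λ_MAP = 0.177, E[λ|data] = 0.218

Σ times = 21.3. Posterior: Gamma(shape = 1.4+4 = 5.4, rate = 3.5+21.3 = 24.8).
Mode = (α−1)/β = 4.4/24.8 = 0.177.
Mean = α/β = 5.4/24.8 = 0.218.
Right-skewed posterior ⇒ mode < mean.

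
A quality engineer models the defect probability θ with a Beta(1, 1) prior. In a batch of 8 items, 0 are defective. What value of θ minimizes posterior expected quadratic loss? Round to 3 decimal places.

Posterior: Beta(1+0, 1+8) = Beta(1, 9).
Since α = 1 ≤ 1 and β > 1, the Beta density is monotone decreasing on [0,1]; the mode is at 0.
Mean = 1/(1+9) = 0.100.
Quadratic loss ⇒ the optimal estimator is the posterior mean.

0.100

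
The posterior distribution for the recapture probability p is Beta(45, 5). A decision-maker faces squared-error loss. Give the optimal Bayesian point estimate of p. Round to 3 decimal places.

0.900

Mode = (45−1)/(45+5−2) = 44/48 = 0.917.
Mean = 45/(45+5) = 45/50 = 0.900.
Squared-error loss ⇒ the optimal estimator is the posterior mean.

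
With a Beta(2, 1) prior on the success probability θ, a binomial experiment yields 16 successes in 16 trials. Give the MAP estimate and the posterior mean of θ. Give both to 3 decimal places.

Posterior: Beta(2+16, 1+0) = Beta(18, 1).
Since β = 1 ≤ 1 and α > 1, the Beta density is monotone increasing on [0,1]; the mode is at 1.
Mean = 18/(18+1) = 0.947.

MAP estimate = 1.000, posterior mean = 0.947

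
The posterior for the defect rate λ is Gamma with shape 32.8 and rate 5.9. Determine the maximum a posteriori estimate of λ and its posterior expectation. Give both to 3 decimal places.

Mode = (α−1)/β = 31.8/5.9 = 5.390.
Mean = α/β = 32.8/5.9 = 5.559.

λ_MAP = 5.390, E[λ|data] = 5.559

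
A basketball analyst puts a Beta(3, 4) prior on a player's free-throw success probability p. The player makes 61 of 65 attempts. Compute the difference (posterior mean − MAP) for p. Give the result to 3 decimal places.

Posterior: Beta(3+61, 4+4) = Beta(64, 8).
Mode = (64−1)/(64+8−2) = 63/70 = 0.900.
Mean = 64/(64+8) = 64/72 = 0.889.
Difference = 0.889 − 0.900 = -0.011.

-0.011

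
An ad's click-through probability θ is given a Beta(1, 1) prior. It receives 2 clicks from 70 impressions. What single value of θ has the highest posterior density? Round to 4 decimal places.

0.0286

Posterior: Beta(1+2, 1+68) = Beta(3, 69).
Mode = (3−1)/(3+69−2) = 2/70 = 0.0286.
Mean = 3/(3+69) = 3/72 = 0.0417.
This is the posterior mode — the MAP estimate.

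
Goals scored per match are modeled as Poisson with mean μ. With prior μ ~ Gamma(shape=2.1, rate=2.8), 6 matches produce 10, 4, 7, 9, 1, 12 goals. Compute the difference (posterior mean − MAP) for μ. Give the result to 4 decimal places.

0.1136

Σ counts = 43. Posterior: Gamma(shape = 2.1+43 = 45.1, rate = 2.8+6 = 8.8).
Mode = (α−1)/β = 44.1/8.8 = 5.0114.
Mean = α/β = 45.1/8.8 = 5.1250.
Difference = 5.1250 − 5.0114 = 0.1136.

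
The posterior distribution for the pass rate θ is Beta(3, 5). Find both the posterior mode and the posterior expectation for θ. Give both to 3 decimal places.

MAP = 0.333; posterior mean = 0.375

Mode = (3−1)/(3+5−2) = 2/6 = 0.333.
Mean = 3/(3+5) = 3/8 = 0.375.
The posterior is right-skewed, so the mean exceeds the mode.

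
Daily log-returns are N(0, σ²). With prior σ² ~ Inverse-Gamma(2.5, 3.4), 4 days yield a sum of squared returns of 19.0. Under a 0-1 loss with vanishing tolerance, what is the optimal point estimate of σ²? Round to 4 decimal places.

Posterior: Inverse-Gamma(shape = 2.5+4/2 = 4.5, scale = 3.4+19.0/2 = 12.9).
Mode = β/(α+1) = 12.9/5.5 = 2.3455.
Mean = β/(α−1) = 12.9/3.5 = 3.6857.
This is the posterior mode — the MAP estimate.

2.3455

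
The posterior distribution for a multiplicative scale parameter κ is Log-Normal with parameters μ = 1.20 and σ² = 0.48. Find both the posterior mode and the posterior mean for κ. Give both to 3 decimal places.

Mode = exp(μ − σ²) = exp(0.72) = 2.054.
Mean = exp(μ + σ²/2) = exp(1.440) = 4.221.

κ_MAP = 2.054, E[κ|data] = 4.221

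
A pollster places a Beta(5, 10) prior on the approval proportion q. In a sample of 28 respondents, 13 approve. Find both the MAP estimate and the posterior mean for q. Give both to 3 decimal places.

MAP = 0.415; posterior mean = 0.419

Posterior: Beta(5+13, 10+15) = Beta(18, 25).
Mode = (18−1)/(18+25−2) = 17/41 = 0.415.
Mean = 18/(18+25) = 18/43 = 0.419.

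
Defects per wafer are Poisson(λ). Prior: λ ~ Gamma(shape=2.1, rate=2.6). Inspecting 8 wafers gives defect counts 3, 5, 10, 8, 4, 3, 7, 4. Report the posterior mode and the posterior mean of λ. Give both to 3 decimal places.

MAP = 4.255; posterior mean = 4.349

Σ counts = 44. Posterior: Gamma(shape = 2.1+44 = 46.1, rate = 2.6+8 = 10.6).
Mode = (α−1)/β = 45.1/10.6 = 4.255.
Mean = α/β = 46.1/10.6 = 4.349.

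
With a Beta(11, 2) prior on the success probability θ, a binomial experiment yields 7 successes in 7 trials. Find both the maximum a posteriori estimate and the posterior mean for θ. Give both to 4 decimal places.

MAP = 0.9444, posterior mean = 0.9000

Posterior: Beta(11+7, 2+0) = Beta(18, 2).
Mode = (18−1)/(18+2−2) = 17/18 = 0.9444.
Mean = 18/(18+2) = 18/20 = 0.9000.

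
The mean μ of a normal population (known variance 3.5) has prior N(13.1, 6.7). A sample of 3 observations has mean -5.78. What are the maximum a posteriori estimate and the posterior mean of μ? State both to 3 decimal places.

maximum a posteriori estimate = -2.980, posterior mean = -2.980

Posterior for μ is Normal. Precision-weighted mean: (1/6.7·13.1 + 3/3.5·-5.78) / (1/6.7 + 3/3.5) = -2.980.
A Normal posterior is symmetric, so mode = mean.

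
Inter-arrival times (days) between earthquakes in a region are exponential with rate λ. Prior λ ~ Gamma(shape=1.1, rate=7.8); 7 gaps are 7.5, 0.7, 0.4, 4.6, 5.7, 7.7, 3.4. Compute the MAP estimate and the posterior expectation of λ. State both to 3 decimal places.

λ_MAP = 0.188, E[λ|data] = 0.214

Σ times = 30.0. Posterior: Gamma(shape = 1.1+7 = 8.1, rate = 7.8+30.0 = 37.8).
Mode = (α−1)/β = 7.1/37.8 = 0.188.
Mean = α/β = 8.1/37.8 = 0.214.
The mean is pulled above the mode by the posterior's right skew.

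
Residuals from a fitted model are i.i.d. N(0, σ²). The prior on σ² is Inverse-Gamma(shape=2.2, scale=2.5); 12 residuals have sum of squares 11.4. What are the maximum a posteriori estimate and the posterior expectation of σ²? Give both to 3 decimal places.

MAP = 0.891, posterior mean = 1.139

Posterior: Inverse-Gamma(shape = 2.2+12/2 = 8.2, scale = 2.5+11.4/2 = 8.2).
Mode = β/(α+1) = 8.2/9.2 = 0.891.
Mean = β/(α−1) = 8.2/7.2 = 1.139.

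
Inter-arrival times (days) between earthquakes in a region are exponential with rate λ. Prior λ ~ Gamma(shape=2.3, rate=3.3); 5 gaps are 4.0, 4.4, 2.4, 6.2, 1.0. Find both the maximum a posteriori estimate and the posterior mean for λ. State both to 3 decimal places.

Σ times = 18.0. Posterior: Gamma(shape = 2.3+5 = 7.3, rate = 3.3+18.0 = 21.3).
Mode = (α−1)/β = 6.3/21.3 = 0.296.
Mean = α/β = 7.3/21.3 = 0.343.
The mean is pulled above the mode by the posterior's right skew.

λ_MAP = 0.296, E[λ|data] = 0.343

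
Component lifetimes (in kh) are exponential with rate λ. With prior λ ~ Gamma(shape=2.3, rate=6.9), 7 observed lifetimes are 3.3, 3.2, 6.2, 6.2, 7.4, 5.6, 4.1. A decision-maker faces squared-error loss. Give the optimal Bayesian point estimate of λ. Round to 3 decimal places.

Σ times = 36.0. Posterior: Gamma(shape = 2.3+7 = 9.3, rate = 6.9+36.0 = 42.9).
Mode = (α−1)/β = 8.3/42.9 = 0.193.
Mean = α/β = 9.3/42.9 = 0.217.
Squared-error loss ⇒ the optimal estimator is the posterior mean.

0.217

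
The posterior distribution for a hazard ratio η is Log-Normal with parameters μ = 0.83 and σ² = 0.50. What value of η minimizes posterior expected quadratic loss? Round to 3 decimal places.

Mode = exp(μ − σ²) = exp(0.33) = 1.391.
Mean = exp(μ + σ²/2) = exp(1.080) = 2.945.
Quadratic loss ⇒ the optimal estimator is the posterior mean.

2.945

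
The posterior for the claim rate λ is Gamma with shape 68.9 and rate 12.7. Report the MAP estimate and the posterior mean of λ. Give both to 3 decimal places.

MAP estimate = 5.346, posterior mean = 5.425

Mode = (α−1)/β = 67.9/12.7 = 5.346.
Mean = α/β = 68.9/12.7 = 5.425.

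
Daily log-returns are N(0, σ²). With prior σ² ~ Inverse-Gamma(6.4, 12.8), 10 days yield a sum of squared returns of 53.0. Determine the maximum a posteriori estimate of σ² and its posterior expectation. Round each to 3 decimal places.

maximum a posteriori estimate = 3.169, posterior expectation = 3.779

Posterior: Inverse-Gamma(shape = 6.4+10/2 = 11.4, scale = 12.8+53.0/2 = 39.3).
Mode = β/(α+1) = 39.3/12.4 = 3.169.
Mean = β/(α−1) = 39.3/10.4 = 3.779.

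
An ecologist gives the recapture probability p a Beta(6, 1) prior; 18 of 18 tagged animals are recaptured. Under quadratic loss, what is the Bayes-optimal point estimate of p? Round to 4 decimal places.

Posterior: Beta(6+18, 1+0) = Beta(24, 1).
Since β = 1 ≤ 1 and α > 1, the Beta density is monotone increasing on [0,1]; the mode is at 1.
Mean = 24/(24+1) = 0.9600.
Quadratic loss ⇒ the optimal estimator is the posterior mean.

0.9600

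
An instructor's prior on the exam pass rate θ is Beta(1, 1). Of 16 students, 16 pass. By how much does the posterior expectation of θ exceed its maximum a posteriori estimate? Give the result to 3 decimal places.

-0.056

Posterior: Beta(1+16, 1+0) = Beta(17, 1).
Since β = 1 ≤ 1 and α > 1, the Beta density is monotone increasing on [0,1]; the mode is at 1.
Mean = 17/(17+1) = 0.944.
Difference = 0.944 − 1.000 = -0.056.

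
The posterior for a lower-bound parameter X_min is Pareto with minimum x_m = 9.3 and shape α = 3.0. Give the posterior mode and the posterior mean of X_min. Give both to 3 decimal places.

The Pareto density is strictly decreasing on [x_m, ∞), so the mode is x_m = 9.300.
Mean = α·x_m/(α−1) = 3.0·9.3/2.0 = 13.950.

MAP = 9.300; posterior mean = 13.950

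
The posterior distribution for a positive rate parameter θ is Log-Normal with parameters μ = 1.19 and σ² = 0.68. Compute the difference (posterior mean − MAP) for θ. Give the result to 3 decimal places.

Mode = exp(μ − σ²) = exp(0.51) = 1.665.
Mean = exp(μ + σ²/2) = exp(1.530) = 4.618.
Difference = 4.618 − 1.665 = 2.953.

2.953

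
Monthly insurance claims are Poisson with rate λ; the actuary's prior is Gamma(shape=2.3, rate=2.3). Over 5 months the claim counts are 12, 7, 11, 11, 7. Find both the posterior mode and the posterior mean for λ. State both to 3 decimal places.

Σ counts = 48. Posterior: Gamma(shape = 2.3+48 = 50.3, rate = 2.3+5 = 7.3).
Mode = (α−1)/β = 49.3/7.3 = 6.753.
Mean = α/β = 50.3/7.3 = 6.890.

MAP = 6.753; posterior mean = 6.890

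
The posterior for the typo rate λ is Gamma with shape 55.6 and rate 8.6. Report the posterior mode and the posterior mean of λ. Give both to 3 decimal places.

MAP: 6.349. Posterior mean: 6.465.

Mode = (α−1)/β = 54.6/8.6 = 6.349.
Mean = α/β = 55.6/8.6 = 6.465.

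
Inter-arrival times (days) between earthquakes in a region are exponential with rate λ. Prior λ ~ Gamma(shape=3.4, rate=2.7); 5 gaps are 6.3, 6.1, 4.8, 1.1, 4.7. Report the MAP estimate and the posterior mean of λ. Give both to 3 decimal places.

Σ times = 23.0. Posterior: Gamma(shape = 3.4+5 = 8.4, rate = 2.7+23.0 = 25.7).
Mode = (α−1)/β = 7.4/25.7 = 0.288.
Mean = α/β = 8.4/25.7 = 0.327.
The mean is pulled above the mode by the posterior's right skew.

λ_MAP = 0.288, E[λ|data] = 0.327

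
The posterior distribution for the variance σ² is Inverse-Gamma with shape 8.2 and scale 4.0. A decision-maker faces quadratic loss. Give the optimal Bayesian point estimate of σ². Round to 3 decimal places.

0.556

Mode = β/(α+1) = 4.0/9.2 = 0.435.
Mean = β/(α−1) = 4.0/7.2 = 0.556.
Quadratic loss ⇒ the optimal estimator is the posterior mean.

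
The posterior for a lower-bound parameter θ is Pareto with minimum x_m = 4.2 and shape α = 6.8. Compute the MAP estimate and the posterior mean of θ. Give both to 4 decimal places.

MAP = 4.2000; posterior mean = 4.9241

The Pareto density is strictly decreasing on [x_m, ∞), so the mode is x_m = 4.2000.
Mean = α·x_m/(α−1) = 6.8·4.2/5.8 = 4.9241.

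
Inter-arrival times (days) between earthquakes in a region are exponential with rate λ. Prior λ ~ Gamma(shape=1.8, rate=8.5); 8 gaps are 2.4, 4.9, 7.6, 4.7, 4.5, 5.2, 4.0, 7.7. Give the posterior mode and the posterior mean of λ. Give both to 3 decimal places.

Σ times = 41.0. Posterior: Gamma(shape = 1.8+8 = 9.8, rate = 8.5+41.0 = 49.5).
Mode = (α−1)/β = 8.8/49.5 = 0.178.
Mean = α/β = 9.8/49.5 = 0.198.

MAP = 0.178; posterior mean = 0.198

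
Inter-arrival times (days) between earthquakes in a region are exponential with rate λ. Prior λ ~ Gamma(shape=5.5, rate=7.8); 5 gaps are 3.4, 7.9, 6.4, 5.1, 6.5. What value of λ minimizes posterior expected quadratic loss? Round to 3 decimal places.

0.283

Σ times = 29.3. Posterior: Gamma(shape = 5.5+5 = 10.5, rate = 7.8+29.3 = 37.1).
Mode = (α−1)/β = 9.5/37.1 = 0.256.
Mean = α/β = 10.5/37.1 = 0.283.
Quadratic loss ⇒ the optimal estimator is the posterior mean.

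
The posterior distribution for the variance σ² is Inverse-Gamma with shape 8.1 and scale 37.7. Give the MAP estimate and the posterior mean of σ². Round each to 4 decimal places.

Mode = β/(α+1) = 37.7/9.1 = 4.1429.
Mean = β/(α−1) = 37.7/7.1 = 5.3099.
The mean is pulled above the mode by the posterior's right skew.

MAP = 4.1429, posterior mean = 5.3099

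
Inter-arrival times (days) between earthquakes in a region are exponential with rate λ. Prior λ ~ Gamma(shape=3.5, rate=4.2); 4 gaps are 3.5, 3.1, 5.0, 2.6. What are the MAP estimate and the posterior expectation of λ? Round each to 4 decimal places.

Σ times = 14.2. Posterior: Gamma(shape = 3.5+4 = 7.5, rate = 4.2+14.2 = 18.4).
Mode = (α−1)/β = 6.5/18.4 = 0.3533.
Mean = α/β = 7.5/18.4 = 0.4076.
The posterior is right-skewed, so the mean exceeds the mode.

MAP: 0.3533. Posterior mean: 0.4076.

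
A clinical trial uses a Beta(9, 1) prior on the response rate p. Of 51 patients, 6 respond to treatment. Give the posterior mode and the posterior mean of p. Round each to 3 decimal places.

posterior mode = 0.237, posterior mean = 0.246

Posterior: Beta(9+6, 1+45) = Beta(15, 46).
Mode = (15−1)/(15+46−2) = 14/59 = 0.237.
Mean = 15/(15+46) = 15/61 = 0.246.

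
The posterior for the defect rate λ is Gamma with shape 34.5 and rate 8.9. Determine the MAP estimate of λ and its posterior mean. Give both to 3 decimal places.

Mode = (α−1)/β = 33.5/8.9 = 3.764.
Mean = α/β = 34.5/8.9 = 3.876.
Mean > mode: the posterior has a right tail.

MAP estimate = 3.764, posterior mean = 3.876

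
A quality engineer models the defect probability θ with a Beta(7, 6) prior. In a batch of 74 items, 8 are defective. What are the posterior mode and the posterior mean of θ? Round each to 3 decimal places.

Posterior: Beta(7+8, 6+66) = Beta(15, 72).
Mode = (15−1)/(15+72−2) = 14/85 = 0.165.
Mean = 15/(15+72) = 15/87 = 0.172.

MAP = 0.165; posterior mean = 0.172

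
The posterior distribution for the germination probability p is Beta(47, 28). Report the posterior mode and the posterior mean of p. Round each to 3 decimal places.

Mode = (47−1)/(47+28−2) = 46/73 = 0.630.
Mean = 47/(47+28) = 47/75 = 0.627.

MAP = 0.630, posterior mean = 0.627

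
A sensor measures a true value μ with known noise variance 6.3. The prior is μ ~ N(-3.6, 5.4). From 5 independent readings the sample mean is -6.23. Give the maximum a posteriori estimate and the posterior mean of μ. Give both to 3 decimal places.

Posterior for μ is Normal. Precision-weighted mean: (1/5.4·-3.6 + 5/6.3·-6.23) / (1/5.4 + 5/6.3) = -5.732.
A Normal posterior is symmetric, so mode = mean.

MAP: -5.732. Posterior mean: -5.732.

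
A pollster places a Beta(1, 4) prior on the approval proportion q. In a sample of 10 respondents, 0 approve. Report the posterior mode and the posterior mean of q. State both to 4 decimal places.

Posterior: Beta(1+0, 4+10) = Beta(1, 14).
Since α = 1 ≤ 1 and β > 1, the Beta density is monotone decreasing on [0,1]; the mode is at 0.
Mean = 1/(1+14) = 0.0667.

MAP: 0.0000. Posterior mean: 0.0667.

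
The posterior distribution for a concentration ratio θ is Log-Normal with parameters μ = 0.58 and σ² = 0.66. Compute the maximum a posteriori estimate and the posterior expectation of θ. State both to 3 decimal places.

Mode = exp(μ − σ²) = exp(-0.08) = 0.923.
Mean = exp(μ + σ²/2) = exp(0.910) = 2.484.
The mean is pulled above the mode by the posterior's right skew.

MAP: 0.923. Posterior mean: 2.484.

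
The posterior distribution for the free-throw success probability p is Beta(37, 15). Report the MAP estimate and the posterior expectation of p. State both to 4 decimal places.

Mode = (37−1)/(37+15−2) = 36/50 = 0.7200.
Mean = 37/(37+15) = 37/52 = 0.7115.
The posterior is left-skewed, so the mode exceeds the mean.

MAP estimate = 0.7200, posterior expectation = 0.7115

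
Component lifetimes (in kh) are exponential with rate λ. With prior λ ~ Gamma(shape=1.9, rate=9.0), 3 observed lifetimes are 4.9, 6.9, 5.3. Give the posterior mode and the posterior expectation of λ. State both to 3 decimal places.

MAP = 0.149; posterior mean = 0.188

Σ times = 17.1. Posterior: Gamma(shape = 1.9+3 = 4.9, rate = 9.0+17.1 = 26.1).
Mode = (α−1)/β = 3.9/26.1 = 0.149.
Mean = α/β = 4.9/26.1 = 0.188.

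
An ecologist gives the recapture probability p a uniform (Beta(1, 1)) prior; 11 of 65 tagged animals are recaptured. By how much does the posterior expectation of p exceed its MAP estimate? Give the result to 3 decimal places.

0.010

Posterior: Beta(1+11, 1+54) = Beta(12, 55).
Mode = (12−1)/(12+55−2) = 11/65 = 0.169.
Mean = 12/(12+55) = 12/67 = 0.179.
Difference = 0.179 − 0.169 = 0.010.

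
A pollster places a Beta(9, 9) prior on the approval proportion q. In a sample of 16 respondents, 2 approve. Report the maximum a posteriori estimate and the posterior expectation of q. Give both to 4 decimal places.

MAP: 0.3125. Posterior mean: 0.3235.

Posterior: Beta(9+2, 9+14) = Beta(11, 23).
Mode = (11−1)/(11+23−2) = 10/32 = 0.3125.
Mean = 11/(11+23) = 11/34 = 0.3235.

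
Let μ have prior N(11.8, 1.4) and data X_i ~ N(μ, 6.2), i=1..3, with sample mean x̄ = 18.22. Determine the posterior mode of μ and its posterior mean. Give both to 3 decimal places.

Posterior for μ is Normal. Precision-weighted mean: (1/1.4·11.8 + 3/6.2·18.22) / (1/1.4 + 3/6.2) = 14.393.
A Normal posterior is symmetric, so mode = mean.

posterior mode = 14.393, posterior mean = 14.393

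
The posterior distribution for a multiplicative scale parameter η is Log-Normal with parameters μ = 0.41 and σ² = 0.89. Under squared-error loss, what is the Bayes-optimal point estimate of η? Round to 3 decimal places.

2.351

Mode = exp(μ − σ²) = exp(-0.48) = 0.619.
Mean = exp(μ + σ²/2) = exp(0.855) = 2.351.
Squared-error loss ⇒ the optimal estimator is the posterior mean.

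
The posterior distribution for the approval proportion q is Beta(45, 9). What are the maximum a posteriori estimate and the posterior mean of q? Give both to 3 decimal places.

Mode = (45−1)/(45+9−2) = 44/52 = 0.846.
Mean = 45/(45+9) = 45/54 = 0.833.

MAP = 0.846; posterior mean = 0.833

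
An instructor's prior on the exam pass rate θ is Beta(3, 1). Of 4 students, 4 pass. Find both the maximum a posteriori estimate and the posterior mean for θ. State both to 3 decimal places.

MAP = 1.000; posterior mean = 0.875

Posterior: Beta(3+4, 1+0) = Beta(7, 1).
Since β = 1 ≤ 1 and α > 1, the Beta density is monotone increasing on [0,1]; the mode is at 1.
Mean = 7/(7+1) = 0.875.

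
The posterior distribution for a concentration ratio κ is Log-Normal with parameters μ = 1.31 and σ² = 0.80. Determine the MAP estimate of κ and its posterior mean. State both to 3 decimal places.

MAP = 1.665, posterior mean = 5.529

Mode = exp(μ − σ²) = exp(0.51) = 1.665.
Mean = exp(μ + σ²/2) = exp(1.710) = 5.529.
Right-skewed posterior ⇒ mode < mean.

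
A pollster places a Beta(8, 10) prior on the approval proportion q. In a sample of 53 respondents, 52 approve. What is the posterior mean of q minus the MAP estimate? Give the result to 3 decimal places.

Posterior: Beta(8+52, 10+1) = Beta(60, 11).
Mode = (60−1)/(60+11−2) = 59/69 = 0.855.
Mean = 60/(60+11) = 60/71 = 0.845.
Difference = 0.845 − 0.855 = -0.010.

-0.010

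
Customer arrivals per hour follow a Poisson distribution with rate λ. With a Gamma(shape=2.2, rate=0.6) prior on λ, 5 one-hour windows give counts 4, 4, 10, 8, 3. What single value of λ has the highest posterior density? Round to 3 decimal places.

5.393

Σ counts = 29. Posterior: Gamma(shape = 2.2+29 = 31.2, rate = 0.6+5 = 5.6).
Mode = (α−1)/β = 30.2/5.6 = 5.393.
Mean = α/β = 31.2/5.6 = 5.571.
This is the posterior mode — the MAP estimate.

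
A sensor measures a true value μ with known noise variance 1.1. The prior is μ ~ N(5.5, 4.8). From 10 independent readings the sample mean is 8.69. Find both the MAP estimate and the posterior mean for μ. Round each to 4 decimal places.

Posterior for μ is Normal. Precision-weighted mean: (1/4.8·5.5 + 10/1.1·8.69) / (1/4.8 + 10/1.1) = 8.6185.
A Normal posterior is symmetric, so mode = mean.

MAP = 8.6185, posterior mean = 8.6185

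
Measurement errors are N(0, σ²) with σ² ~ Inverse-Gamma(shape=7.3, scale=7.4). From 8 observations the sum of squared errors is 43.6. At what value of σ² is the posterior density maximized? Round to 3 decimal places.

Posterior: Inverse-Gamma(shape = 7.3+8/2 = 11.3, scale = 7.4+43.6/2 = 29.2).
Mode = β/(α+1) = 29.2/12.3 = 2.374.
Mean = β/(α−1) = 29.2/10.3 = 2.835.
This is the posterior mode — the MAP estimate.

2.374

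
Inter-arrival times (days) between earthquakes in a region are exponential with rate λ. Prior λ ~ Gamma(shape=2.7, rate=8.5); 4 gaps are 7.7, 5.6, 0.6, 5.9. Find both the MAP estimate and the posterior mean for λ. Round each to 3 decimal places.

MAP: 0.201. Posterior mean: 0.237.

Σ times = 19.8. Posterior: Gamma(shape = 2.7+4 = 6.7, rate = 8.5+19.8 = 28.3).
Mode = (α−1)/β = 5.7/28.3 = 0.201.
Mean = α/β = 6.7/28.3 = 0.237.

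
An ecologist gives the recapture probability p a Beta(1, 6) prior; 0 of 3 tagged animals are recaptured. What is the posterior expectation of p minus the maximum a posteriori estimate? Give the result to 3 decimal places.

0.100

Posterior: Beta(1+0, 6+3) = Beta(1, 9).
Since α = 1 ≤ 1 and β > 1, the Beta density is monotone decreasing on [0,1]; the mode is at 0.
Mean = 1/(1+9) = 0.100.
Difference = 0.100 − 0.000 = 0.100.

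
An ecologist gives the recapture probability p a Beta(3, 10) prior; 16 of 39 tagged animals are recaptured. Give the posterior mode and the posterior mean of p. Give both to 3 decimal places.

p_MAP = 0.360, E[p|data] = 0.365

Posterior: Beta(3+16, 10+23) = Beta(19, 33).
Mode = (19−1)/(19+33−2) = 18/50 = 0.360.
Mean = 19/(19+33) = 19/52 = 0.365.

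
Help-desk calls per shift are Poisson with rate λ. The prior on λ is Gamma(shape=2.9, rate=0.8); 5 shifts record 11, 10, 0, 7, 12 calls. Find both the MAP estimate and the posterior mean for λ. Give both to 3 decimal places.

Σ counts = 40. Posterior: Gamma(shape = 2.9+40 = 42.9, rate = 0.8+5 = 5.8).
Mode = (α−1)/β = 41.9/5.8 = 7.224.
Mean = α/β = 42.9/5.8 = 7.397.
The mean is pulled above the mode by the posterior's right skew.

λ_MAP = 7.224, E[λ|data] = 7.397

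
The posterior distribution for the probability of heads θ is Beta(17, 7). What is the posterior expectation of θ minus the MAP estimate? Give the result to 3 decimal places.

Mode = (17−1)/(17+7−2) = 16/22 = 0.727.
Mean = 17/(17+7) = 17/24 = 0.708.
Difference = 0.708 − 0.727 = -0.019.

-0.019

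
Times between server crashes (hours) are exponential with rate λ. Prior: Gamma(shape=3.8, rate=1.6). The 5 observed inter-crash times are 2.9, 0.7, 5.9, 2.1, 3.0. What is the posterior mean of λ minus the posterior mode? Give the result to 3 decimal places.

0.062

Σ times = 14.6. Posterior: Gamma(shape = 3.8+5 = 8.8, rate = 1.6+14.6 = 16.2).
Mode = (α−1)/β = 7.8/16.2 = 0.481.
Mean = α/β = 8.8/16.2 = 0.543.
Difference = 0.543 − 0.481 = 0.062.
Right-skewed posterior ⇒ mode < mean.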